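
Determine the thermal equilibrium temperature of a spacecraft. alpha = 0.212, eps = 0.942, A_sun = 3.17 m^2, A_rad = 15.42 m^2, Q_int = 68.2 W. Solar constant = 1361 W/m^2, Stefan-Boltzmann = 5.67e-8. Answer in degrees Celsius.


Numerator = alpha*S*A_sun + Q_int = 0.212*1361*3.17 + 68.2 = 982.8464 W
Denominator = eps*sigma*A_rad = 0.942*5.67e-8*15.42 = 8.2360379e-07 W/K^4
T^4 = 1.1933486e+09 K^4
T = 185.8625 K = -87.2875 C

-87.2875 degrees Celsius


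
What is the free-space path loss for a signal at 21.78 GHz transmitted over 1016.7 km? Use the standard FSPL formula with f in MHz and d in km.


f = 21.78 GHz = 21780.0000 MHz
d = 1016.7 km
FSPL = 32.44 + 20*log10(21780.0000) + 20*log10(1016.7)
FSPL = 32.44 + 86.7612 + 60.1439
FSPL = 179.3450 dB

179.3450 dB


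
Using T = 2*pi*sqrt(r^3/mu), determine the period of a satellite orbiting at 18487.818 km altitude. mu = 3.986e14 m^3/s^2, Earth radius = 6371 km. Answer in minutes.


r = 24858.8180 km = 2.4858818e+07 m
T = 2*pi*sqrt(r^3/mu) = 2*pi*sqrt(1.5361776e+22 / 3.986e14)
T = 39006.0464 s = 650.1008 min

650.1008 minutes


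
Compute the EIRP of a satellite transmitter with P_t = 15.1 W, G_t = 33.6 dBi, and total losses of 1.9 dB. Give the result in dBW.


Pt = 15.1 W = 11.7898 dBW
EIRP = Pt_dBW + Gt - losses = 11.7898 + 33.6 - 1.9 = 43.4898 dBW

43.4898 dBW


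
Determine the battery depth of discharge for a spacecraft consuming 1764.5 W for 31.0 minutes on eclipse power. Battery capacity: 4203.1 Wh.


E_used = P * t / 60 = 1764.5 * 31.0 / 60 = 911.6583 Wh
DOD = E_used / E_total * 100 = 911.6583 / 4203.1 * 100
DOD = 21.6901 %

21.6901 %


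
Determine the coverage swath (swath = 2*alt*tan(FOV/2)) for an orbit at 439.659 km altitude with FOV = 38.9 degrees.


FOV = 38.9 deg = 0.6789331 rad
swath = 2 * alt * tan(FOV/2) = 2 * 439.659 * tan(0.3394665)
swath = 2 * 439.659 * 0.3531368
swath = 310.5195 km

310.5195 km


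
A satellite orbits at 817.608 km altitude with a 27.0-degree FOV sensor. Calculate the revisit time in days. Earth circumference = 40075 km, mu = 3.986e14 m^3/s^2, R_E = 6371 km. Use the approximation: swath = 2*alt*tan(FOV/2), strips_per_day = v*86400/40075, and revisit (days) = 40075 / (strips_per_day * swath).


swath = 2*817.608*tan(0.2356194) = 392.5806 km
v = sqrt(mu/r) = 7446.3980 m/s = 7.4464 km/s
strips/day = v*86400/40075 = 7.4464*86400/40075 = 16.0541
coverage/day = strips * swath = 16.0541 * 392.5806 = 6302.5358 km
revisit = 40075 / 6302.5358 = 6.3586 days

6.3586 days


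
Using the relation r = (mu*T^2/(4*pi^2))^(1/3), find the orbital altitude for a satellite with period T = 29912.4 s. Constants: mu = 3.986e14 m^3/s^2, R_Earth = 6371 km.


T = 29912.4 s
r = (mu*T^2/(4*pi^2))^(1/3) = (3.986e14 * 29912.4^2 / (4*pi^2))^(1/3)
r = 2.0826999e+07 m = 20826.9988 km
alt = r - R_E = 20826.9988 - 6371 = 14455.9988 km

14455.9988 km


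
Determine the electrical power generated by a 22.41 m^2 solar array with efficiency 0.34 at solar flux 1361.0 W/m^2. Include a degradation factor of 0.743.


P = area * eta * S * degradation
P = 22.41 * 0.34 * 1361.0 * 0.743
P = 7704.9125 W

7704.9125 W


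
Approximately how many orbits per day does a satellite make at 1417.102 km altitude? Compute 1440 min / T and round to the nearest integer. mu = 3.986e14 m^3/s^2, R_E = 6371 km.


r = 7.788102e+06 m
T = 2*pi*sqrt(r^3/mu) = 6840.0404 s = 114.0007 min
revs/day = 1440 / 114.0007 = 12.6315
Rounded: 13 revolutions per day

13 revolutions per day


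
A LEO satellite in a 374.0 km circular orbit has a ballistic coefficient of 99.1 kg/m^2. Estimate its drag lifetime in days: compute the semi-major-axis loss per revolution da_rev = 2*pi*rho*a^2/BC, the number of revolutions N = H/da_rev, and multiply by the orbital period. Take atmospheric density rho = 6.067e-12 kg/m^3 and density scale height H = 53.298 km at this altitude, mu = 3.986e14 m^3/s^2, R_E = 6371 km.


a = R_E + alt = 6745.0000 km = 6.745e+06 m
da_rev = 2*pi*rho*a^2/BC = 2*pi*6.067e-12*(6.745e+06)^2/99.1 = 17.500245 m per revolution
N = H/da_rev = 53298.0000 m / 17.500245 m = 3045.5574 revolutions
P = 2*pi*sqrt(a^3/mu) = 5512.9513 s
lifetime = N*P = 3045.5574 * 5512.9513 = 1.679001e+07 s = 194.3288 days

194.3288 days


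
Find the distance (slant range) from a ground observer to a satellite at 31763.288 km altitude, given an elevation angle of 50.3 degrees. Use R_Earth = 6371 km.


h = 31763.288 km, el = 50.3 deg
d = -R_E*sin(el) + sqrt((R_E*sin(el))^2 + 2*R_E*h + h^2)
d = -6371.0000*sin(0.8779006) + sqrt((6371.0000*0.7693996)^2 + 2*6371.0000*31763.288 + 31763.288^2)
d = 33014.6737 km

33014.6737 km


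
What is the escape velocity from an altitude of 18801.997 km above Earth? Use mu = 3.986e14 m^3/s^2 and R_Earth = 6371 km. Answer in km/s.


r = 6371.0 + 18801.997 = 25172.9970 km = 2.5172997e+07 m
v_esc = sqrt(2*mu/r) = sqrt(2*3.986e14 / 2.5172997e+07)
v_esc = 5627.5088 m/s = 5.6275 km/s

5.6275 km/s


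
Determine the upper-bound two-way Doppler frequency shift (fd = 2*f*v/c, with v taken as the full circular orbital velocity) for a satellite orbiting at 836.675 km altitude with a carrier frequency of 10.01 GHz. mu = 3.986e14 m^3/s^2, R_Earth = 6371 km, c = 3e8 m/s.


r = 7.207675e+06 m
v = sqrt(mu/r) = 7436.5422 m/s (worst-case radial velocity)
f = 10.01 GHz = 1.001e+10 Hz
fd = 2*f*v/c = 2*1.001e+10*7436.5422/3.0e+08
fd = 496265.2524 Hz

496265.2524 Hz


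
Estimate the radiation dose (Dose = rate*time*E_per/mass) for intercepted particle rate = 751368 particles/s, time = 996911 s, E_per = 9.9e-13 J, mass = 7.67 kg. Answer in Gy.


Total energy deposited = rate * time * E_per
  = 751368 * 996911 * 9.9e-13 = 0.7415566 J
Dose = E_total / mass = 0.7415566 / 7.67
Dose = 0.09668273 Gy

0.0967 Gy


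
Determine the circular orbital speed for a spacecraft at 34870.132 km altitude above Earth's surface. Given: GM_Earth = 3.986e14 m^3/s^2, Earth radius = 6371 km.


r = R_E + alt = 6371.0 + 34870.132 = 41241.1320 km = 4.1241132e+07 m
v = sqrt(mu/r) = sqrt(3.986e14 / 4.1241132e+07) = 3108.8757 m/s = 3.1089 km/s

3.1089 km/s


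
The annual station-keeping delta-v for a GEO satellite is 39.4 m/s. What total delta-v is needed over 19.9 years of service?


dV = rate * years = 39.4 * 19.9
dV = 784.0600 m/s

784.0600 m/s


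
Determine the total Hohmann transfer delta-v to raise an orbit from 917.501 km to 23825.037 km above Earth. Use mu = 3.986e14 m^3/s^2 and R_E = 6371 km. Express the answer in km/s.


r1 = 7288.5010 km = 7.288501e+06 m
r2 = 30196.0370 km = 3.0196037e+07 m
dv1 = sqrt(mu/r1)*(sqrt(2*r2/(r1+r2)) - 1) = 1991.5172 m/s
dv2 = sqrt(mu/r2)*(1 - sqrt(2*r1/(r1+r2))) = 1367.5402 m/s
total dv = |dv1| + |dv2| = 1991.5172 + 1367.5402 = 3359.0574 m/s = 3.3591 km/s

3.3591 km/s


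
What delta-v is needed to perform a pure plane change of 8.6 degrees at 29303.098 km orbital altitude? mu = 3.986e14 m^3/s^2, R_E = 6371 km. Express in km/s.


r = 35674.0980 km = 3.5674098e+07 m
V = sqrt(mu/r) = 3342.6596 m/s
di = 8.6 deg = 0.1500983 rad
dV = 2*V*sin(di/2) = 2*3342.6596*sin(0.07504916)
dV = 501.2567 m/s = 0.5012567 km/s

0.5013 km/s


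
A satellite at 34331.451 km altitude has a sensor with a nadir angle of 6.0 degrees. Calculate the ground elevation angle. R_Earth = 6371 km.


r = R_E + alt = 40702.4510 km
Law of sines in the satellite / Earth-center / ground-point triangle:
  sin(nadir)/R_E = sin(90 + el)/r  =>  cos(el) = (r/R_E)*sin(nadir)
cos(el) = (40702.4510 / 6371.0000) * sin(6.0 deg) = 0.6678017
el = arccos(0.6678017) = 48.1024 deg
(Earth-central angle = 90 - nadir - el = 35.8976 deg)

48.1024 degrees


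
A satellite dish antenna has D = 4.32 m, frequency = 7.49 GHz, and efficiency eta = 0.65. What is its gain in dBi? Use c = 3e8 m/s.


lambda = c/f = 3e8 / 7.49e+09 = 0.0400534 m
G = eta*(pi*D/lambda)^2 = 0.65*(pi*4.32/0.0400534)^2
G = 74627.9860 (linear)
G = 10*log10(74627.9860) = 48.7290 dBi

48.7290 dBi


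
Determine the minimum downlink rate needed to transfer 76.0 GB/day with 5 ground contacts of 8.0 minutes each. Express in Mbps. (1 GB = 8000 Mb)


total contact time = 5 * 8.0 * 60 = 2400.0000 s
data = 76.0 GB = 608000.0000 Mb
rate = 608000.0000 / 2400.0000 = 253.3333 Mbps

253.3333 Mbps


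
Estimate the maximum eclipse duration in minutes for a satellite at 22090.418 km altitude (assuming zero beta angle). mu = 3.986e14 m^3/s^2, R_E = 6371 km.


r = 28461.4180 km
T = 796.4248 min
Eclipse fraction = arcsin(R_E/r)/pi = arcsin(6371.0000/28461.4180)/pi
= arcsin(0.2238469)/pi = 0.07186156
Eclipse duration = 0.07186156 * 796.4248 = 57.2323 min

57.2323 minutes


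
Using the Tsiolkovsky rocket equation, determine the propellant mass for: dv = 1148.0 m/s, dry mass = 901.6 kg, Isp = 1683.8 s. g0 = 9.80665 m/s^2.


ve = Isp * g0 = 1683.8 * 9.80665 = 16512.437270 m/s
mass ratio = exp(dv/ve) = exp(1148.0/16512.437270) = 1.07199709
m_prop = m_dry * (mr - 1) = 901.6 * (1.07199709 - 1)
m_prop = 64.9126 kg

64.9126 kg


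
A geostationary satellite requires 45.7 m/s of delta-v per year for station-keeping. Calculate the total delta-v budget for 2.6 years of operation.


dV = rate * years = 45.7 * 2.6
dV = 118.8200 m/s

118.8200 m/s


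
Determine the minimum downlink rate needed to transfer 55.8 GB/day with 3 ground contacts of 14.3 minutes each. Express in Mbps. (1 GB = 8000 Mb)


total contact time = 3 * 14.3 * 60 = 2574.0000 s
data = 55.8 GB = 446400.0000 Mb
rate = 446400.0000 / 2574.0000 = 173.4266 Mbps

173.4266 Mbps


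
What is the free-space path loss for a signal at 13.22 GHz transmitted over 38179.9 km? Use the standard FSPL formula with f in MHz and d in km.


f = 13.22 GHz = 13220.0000 MHz
d = 38179.9 km
FSPL = 32.44 + 20*log10(13220.0000) + 20*log10(38179.9)
FSPL = 32.44 + 82.4246 + 91.6367
FSPL = 206.5013 dB

206.5013 dB


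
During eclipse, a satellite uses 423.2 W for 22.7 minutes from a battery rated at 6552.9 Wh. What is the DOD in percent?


E_used = P * t / 60 = 423.2 * 22.7 / 60 = 160.1107 Wh
DOD = E_used / E_total * 100 = 160.1107 / 6552.9 * 100
DOD = 2.4434 %

2.4434 %


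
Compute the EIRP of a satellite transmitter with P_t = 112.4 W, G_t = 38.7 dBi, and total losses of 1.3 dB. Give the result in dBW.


Pt = 112.4 W = 20.5077 dBW
EIRP = Pt_dBW + Gt - losses = 20.5077 + 38.7 - 1.3 = 57.9077 dBW

57.9077 dBW


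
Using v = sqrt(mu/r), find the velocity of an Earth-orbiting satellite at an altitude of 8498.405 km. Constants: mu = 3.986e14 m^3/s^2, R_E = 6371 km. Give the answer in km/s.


r = R_E + alt = 6371.0 + 8498.405 = 14869.4050 km = 1.4869405e+07 m
v = sqrt(mu/r) = sqrt(3.986e14 / 1.4869405e+07) = 5177.5208 m/s = 5.1775 km/s

5.1775 km/s


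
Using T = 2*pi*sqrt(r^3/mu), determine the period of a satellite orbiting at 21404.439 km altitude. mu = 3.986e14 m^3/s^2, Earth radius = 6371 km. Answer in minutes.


r = 27775.4390 km = 2.7775439e+07 m
T = 2*pi*sqrt(r^3/mu) = 2*pi*sqrt(2.1428057e+22 / 3.986e14)
T = 46068.3459 s = 767.8058 min

767.8058 minutes


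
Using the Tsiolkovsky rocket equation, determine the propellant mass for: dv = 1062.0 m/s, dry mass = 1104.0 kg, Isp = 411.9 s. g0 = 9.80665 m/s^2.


ve = Isp * g0 = 411.9 * 9.80665 = 4039.359135 m/s
mass ratio = exp(dv/ve) = exp(1062.0/4039.359135) = 1.30071354
m_prop = m_dry * (mr - 1) = 1104.0 * (1.30071354 - 1)
m_prop = 331.9878 kg

331.9878 kg


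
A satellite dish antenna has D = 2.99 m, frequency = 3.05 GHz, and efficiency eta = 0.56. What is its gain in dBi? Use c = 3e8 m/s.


lambda = c/f = 3e8 / 3.05e+09 = 0.09836066 m
G = eta*(pi*D/lambda)^2 = 0.56*(pi*2.99/0.09836066)^2
G = 5107.2524 (linear)
G = 10*log10(5107.2524) = 37.0819 dBi

37.0819 dBi


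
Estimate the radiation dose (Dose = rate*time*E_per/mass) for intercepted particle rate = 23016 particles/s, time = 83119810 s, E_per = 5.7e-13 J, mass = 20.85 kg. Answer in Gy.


Total energy deposited = rate * time * E_per
  = 23016 * 83119810 * 5.7e-13 = 1.0905 J
Dose = E_total / mass = 1.0905 / 20.85
Dose = 0.05230018 Gy

0.0523 Gy


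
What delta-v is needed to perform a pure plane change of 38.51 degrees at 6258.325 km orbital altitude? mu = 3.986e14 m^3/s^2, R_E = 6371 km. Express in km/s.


r = 12629.3250 km = 1.2629325e+07 m
V = sqrt(mu/r) = 5617.9592 m/s
di = 38.51 deg = 0.6721263 rad
dV = 2*V*sin(di/2) = 2*5617.9592*sin(0.3360631)
dV = 3705.3028 m/s = 3.7053 km/s

3.7053 km/s


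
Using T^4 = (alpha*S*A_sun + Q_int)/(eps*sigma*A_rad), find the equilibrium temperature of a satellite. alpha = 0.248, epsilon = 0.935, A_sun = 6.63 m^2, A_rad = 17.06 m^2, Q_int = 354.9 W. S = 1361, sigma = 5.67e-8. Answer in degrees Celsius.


Numerator = alpha*S*A_sun + Q_int = 0.248*1361*6.63 + 354.9 = 2592.7106 W
Denominator = eps*sigma*A_rad = 0.935*5.67e-8*17.06 = 9.0442737e-07 W/K^4
T^4 = 2.8666875e+09 K^4
T = 231.3903 K = -41.7597 C

-41.7597 degrees Celsius


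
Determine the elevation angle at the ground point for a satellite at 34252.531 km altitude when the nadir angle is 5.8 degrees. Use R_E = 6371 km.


r = R_E + alt = 40623.5310 km
Law of sines in the satellite / Earth-center / ground-point triangle:
  sin(nadir)/R_E = sin(90 + el)/r  =>  cos(el) = (r/R_E)*sin(nadir)
cos(el) = (40623.5310 / 6371.0000) * sin(5.8 deg) = 0.6443672
el = arccos(0.6443672) = 49.8818 deg
(Earth-central angle = 90 - nadir - el = 34.3182 deg)

49.8818 degrees


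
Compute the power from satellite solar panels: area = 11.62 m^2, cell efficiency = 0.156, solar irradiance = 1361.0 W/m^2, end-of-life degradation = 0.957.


P = area * eta * S * degradation
P = 11.62 * 0.156 * 1361.0 * 0.957
P = 2361.0261 W

2361.0261 W


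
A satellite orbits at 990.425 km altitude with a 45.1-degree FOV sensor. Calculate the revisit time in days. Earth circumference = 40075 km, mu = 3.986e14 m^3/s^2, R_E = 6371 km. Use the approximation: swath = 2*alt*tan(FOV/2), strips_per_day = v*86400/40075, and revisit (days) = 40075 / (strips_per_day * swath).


swath = 2*990.425*tan(0.3935717) = 822.5209 km
v = sqrt(mu/r) = 7358.4730 m/s = 7.3585 km/s
strips/day = v*86400/40075 = 7.3585*86400/40075 = 15.8646
coverage/day = strips * swath = 15.8646 * 822.5209 = 13048.9281 km
revisit = 40075 / 13048.9281 = 3.0711 days

3.0711 days


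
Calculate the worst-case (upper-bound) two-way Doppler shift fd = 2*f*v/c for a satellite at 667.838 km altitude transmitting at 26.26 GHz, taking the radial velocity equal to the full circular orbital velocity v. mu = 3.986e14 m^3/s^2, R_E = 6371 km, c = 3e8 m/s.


r = 7.038838e+06 m
v = sqrt(mu/r) = 7525.2020 m/s (worst-case radial velocity)
f = 26.26 GHz = 2.626e+10 Hz
fd = 2*f*v/c = 2*2.626e+10*7525.2020/3.0e+08
fd = 1.317412e+06 Hz

1.3174e+06 Hz


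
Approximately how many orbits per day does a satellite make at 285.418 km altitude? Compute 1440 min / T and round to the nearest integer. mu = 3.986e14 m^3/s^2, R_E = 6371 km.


r = 6.656418e+06 m
T = 2*pi*sqrt(r^3/mu) = 5404.7063 s = 90.0784 min
revs/day = 1440 / 90.0784 = 15.9861
Rounded: 16 revolutions per day

16 revolutions per day


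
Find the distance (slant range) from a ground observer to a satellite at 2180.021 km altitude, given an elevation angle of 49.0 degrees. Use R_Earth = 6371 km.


h = 2180.021 km, el = 49.0 deg
d = -R_E*sin(el) + sqrt((R_E*sin(el))^2 + 2*R_E*h + h^2)
d = -6371.0000*sin(0.8552113) + sqrt((6371.0000*0.7547096)^2 + 2*6371.0000*2180.021 + 2180.021^2)
d = 2651.6134 km

2651.6134 km


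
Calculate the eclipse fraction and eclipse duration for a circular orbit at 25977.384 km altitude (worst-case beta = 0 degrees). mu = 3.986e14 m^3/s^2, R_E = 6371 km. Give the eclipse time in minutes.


r = 32348.3840 km
T = 965.0256 min
Eclipse fraction = arcsin(R_E/r)/pi = arcsin(6371.0000/32348.3840)/pi
= arcsin(0.1969496)/pi = 0.06310352
Eclipse duration = 0.06310352 * 965.0256 = 60.8965 min

60.8965 minutes


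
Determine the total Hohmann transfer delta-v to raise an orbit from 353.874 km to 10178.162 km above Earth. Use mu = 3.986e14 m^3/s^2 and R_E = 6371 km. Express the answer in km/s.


r1 = 6724.8740 km = 6.724874e+06 m
r2 = 16549.1620 km = 1.6549162e+07 m
dv1 = sqrt(mu/r1)*(sqrt(2*r2/(r1+r2)) - 1) = 1482.2163 m/s
dv2 = sqrt(mu/r2)*(1 - sqrt(2*r1/(r1+r2))) = 1176.9307 m/s
total dv = |dv1| + |dv2| = 1482.2163 + 1176.9307 = 2659.1470 m/s = 2.6591 km/s

2.6591 km/s


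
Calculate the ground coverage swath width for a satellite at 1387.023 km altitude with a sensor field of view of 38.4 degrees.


FOV = 38.4 deg = 0.6702064 rad
swath = 2 * alt * tan(FOV/2) = 2 * 1387.023 * tan(0.3351032)
swath = 2 * 1387.023 * 0.3482368
swath = 966.0250 km

966.0250 km


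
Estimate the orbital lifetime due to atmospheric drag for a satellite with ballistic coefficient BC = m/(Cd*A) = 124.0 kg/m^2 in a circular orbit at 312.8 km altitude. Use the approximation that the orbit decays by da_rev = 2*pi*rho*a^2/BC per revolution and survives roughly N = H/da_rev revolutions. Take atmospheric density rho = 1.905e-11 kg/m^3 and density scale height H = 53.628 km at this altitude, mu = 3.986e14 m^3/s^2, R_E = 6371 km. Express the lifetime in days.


a = R_E + alt = 6683.8000 km = 6.6838e+06 m
da_rev = 2*pi*rho*a^2/BC = 2*pi*1.905e-11*(6.6838e+06)^2/124.0 = 43.122115 m per revolution
N = H/da_rev = 53628.0000 m / 43.122115 m = 1243.6310 revolutions
P = 2*pi*sqrt(a^3/mu) = 5438.0900 s
lifetime = N*P = 1243.6310 * 5438.0900 = 6.7629774e+06 s = 78.2752 days

78.2752 days


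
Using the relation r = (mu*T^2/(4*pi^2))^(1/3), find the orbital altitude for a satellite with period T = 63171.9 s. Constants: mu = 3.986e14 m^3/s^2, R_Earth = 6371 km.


T = 63171.9 s
r = (mu*T^2/(4*pi^2))^(1/3) = (3.986e14 * 63171.9^2 / (4*pi^2))^(1/3)
r = 3.428271e+07 m = 34282.7100 km
alt = r - R_E = 34282.7100 - 6371 = 27911.7100 km

27911.7100 km


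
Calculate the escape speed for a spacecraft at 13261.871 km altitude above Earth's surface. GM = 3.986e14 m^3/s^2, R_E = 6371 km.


r = 6371.0 + 13261.871 = 19632.8710 km = 1.9632871e+07 m
v_esc = sqrt(2*mu/r) = sqrt(2*3.986e14 / 1.9632871e+07)
v_esc = 6372.2343 m/s = 6.3722 km/s

6.3722 km/s


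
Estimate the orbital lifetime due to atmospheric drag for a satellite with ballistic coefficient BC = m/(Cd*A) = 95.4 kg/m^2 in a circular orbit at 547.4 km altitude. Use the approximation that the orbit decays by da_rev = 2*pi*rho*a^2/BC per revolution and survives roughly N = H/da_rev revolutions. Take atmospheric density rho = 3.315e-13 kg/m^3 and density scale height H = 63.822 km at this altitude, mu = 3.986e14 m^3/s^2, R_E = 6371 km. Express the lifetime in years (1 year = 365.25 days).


a = R_E + alt = 6918.4000 km = 6.9184e+06 m
da_rev = 2*pi*rho*a^2/BC = 2*pi*3.315e-13*(6.9184e+06)^2/95.4 = 1.045024 m per revolution
N = H/da_rev = 63822.0000 m / 1.045024 m = 61072.2679 revolutions
P = 2*pi*sqrt(a^3/mu) = 5726.9016 s
lifetime = N*P = 61072.2679 * 5726.9016 = 3.4975487e+08 s = 4048.0888 days
years = 4048.0888 / 365.25 = 11.0831 years

11.0831 years


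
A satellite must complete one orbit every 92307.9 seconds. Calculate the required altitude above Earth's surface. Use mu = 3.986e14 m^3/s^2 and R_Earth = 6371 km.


T = 92307.9 s
r = (mu*T^2/(4*pi^2))^(1/3) = (3.986e14 * 92307.9^2 / (4*pi^2))^(1/3)
r = 4.4145364e+07 m = 44145.3638 km
alt = r - R_E = 44145.3638 - 6371 = 37774.3638 km

37774.3638 km


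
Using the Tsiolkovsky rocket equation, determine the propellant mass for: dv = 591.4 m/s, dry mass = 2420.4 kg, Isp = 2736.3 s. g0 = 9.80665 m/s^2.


ve = Isp * g0 = 2736.3 * 9.80665 = 26833.936395 m/s
mass ratio = exp(dv/ve) = exp(591.4/26833.936395) = 1.02228391
m_prop = m_dry * (mr - 1) = 2420.4 * (1.02228391 - 1)
m_prop = 53.9360 kg

53.9360 kg


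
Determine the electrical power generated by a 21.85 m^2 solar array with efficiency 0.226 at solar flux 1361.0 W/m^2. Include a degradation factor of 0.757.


P = area * eta * S * degradation
P = 21.85 * 0.226 * 1361.0 * 0.757
P = 5087.6109 W

5087.6109 W


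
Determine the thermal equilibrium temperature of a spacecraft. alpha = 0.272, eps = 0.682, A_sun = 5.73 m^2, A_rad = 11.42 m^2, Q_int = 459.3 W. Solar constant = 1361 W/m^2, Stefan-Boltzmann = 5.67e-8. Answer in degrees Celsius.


Numerator = alpha*S*A_sun + Q_int = 0.272*1361*5.73 + 459.3 = 2580.5002 W
Denominator = eps*sigma*A_rad = 0.682*5.67e-8*11.42 = 4.4160455e-07 W/K^4
T^4 = 5.8434637e+09 K^4
T = 276.4825 K = 3.3325 C

3.3325 degrees Celsius


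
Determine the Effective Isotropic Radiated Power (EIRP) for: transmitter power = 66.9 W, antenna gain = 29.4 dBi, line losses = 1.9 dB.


Pt = 66.9 W = 18.2543 dBW
EIRP = Pt_dBW + Gt - losses = 18.2543 + 29.4 - 1.9 = 45.7543 dBW

45.7543 dBW


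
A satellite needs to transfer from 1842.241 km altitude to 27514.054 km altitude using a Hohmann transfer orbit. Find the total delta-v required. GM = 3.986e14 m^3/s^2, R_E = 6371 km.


r1 = 8213.2410 km = 8.213241e+06 m
r2 = 33885.0540 km = 3.3885054e+07 m
dv1 = sqrt(mu/r1)*(sqrt(2*r2/(r1+r2)) - 1) = 1872.4521 m/s
dv2 = sqrt(mu/r2)*(1 - sqrt(2*r1/(r1+r2))) = 1287.3467 m/s
total dv = |dv1| + |dv2| = 1872.4521 + 1287.3467 = 3159.7988 m/s = 3.1598 km/s

3.1598 km/s


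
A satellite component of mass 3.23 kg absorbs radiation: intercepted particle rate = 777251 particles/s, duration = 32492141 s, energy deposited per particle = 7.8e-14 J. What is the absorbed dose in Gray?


Total energy deposited = rate * time * E_per
  = 777251 * 32492141 * 7.8e-14 = 1.9699 J
Dose = E_total / mass = 1.9699 / 3.23
Dose = 0.6098622 Gy

0.6099 Gy


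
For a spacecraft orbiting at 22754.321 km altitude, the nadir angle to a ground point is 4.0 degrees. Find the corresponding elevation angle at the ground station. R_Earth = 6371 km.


r = R_E + alt = 29125.3210 km
Law of sines in the satellite / Earth-center / ground-point triangle:
  sin(nadir)/R_E = sin(90 + el)/r  =>  cos(el) = (r/R_E)*sin(nadir)
cos(el) = (29125.3210 / 6371.0000) * sin(4.0 deg) = 0.3188949
el = arccos(0.3188949) = 71.4039 deg
(Earth-central angle = 90 - nadir - el = 14.5961 deg)

71.4039 degrees


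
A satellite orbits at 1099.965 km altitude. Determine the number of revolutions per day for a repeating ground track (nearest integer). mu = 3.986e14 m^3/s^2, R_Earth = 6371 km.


r = 7.470965e+06 m
T = 2*pi*sqrt(r^3/mu) = 6426.5261 s = 107.1088 min
revs/day = 1440 / 107.1088 = 13.4443
Rounded: 13 revolutions per day

13 revolutions per day


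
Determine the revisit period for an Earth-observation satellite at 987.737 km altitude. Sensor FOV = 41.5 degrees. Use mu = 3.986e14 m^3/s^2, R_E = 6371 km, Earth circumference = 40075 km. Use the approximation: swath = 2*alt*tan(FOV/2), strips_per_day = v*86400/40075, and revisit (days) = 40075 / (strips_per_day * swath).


swath = 2*987.737*tan(0.3621558) = 748.4401 km
v = sqrt(mu/r) = 7359.8168 m/s = 7.3598 km/s
strips/day = v*86400/40075 = 7.3598*86400/40075 = 15.8675
coverage/day = strips * swath = 15.8675 * 748.4401 = 11875.8388 km
revisit = 40075 / 11875.8388 = 3.3745 days

3.3745 days


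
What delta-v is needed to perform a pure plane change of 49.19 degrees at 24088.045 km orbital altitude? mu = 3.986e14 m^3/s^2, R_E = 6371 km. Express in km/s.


r = 30459.0450 km = 3.0459045e+07 m
V = sqrt(mu/r) = 3617.5164 m/s
di = 49.19 deg = 0.8585275 rad
dV = 2*V*sin(di/2) = 2*3617.5164*sin(0.4292637)
dV = 3011.2311 m/s = 3.0112 km/s

3.0112 km/s


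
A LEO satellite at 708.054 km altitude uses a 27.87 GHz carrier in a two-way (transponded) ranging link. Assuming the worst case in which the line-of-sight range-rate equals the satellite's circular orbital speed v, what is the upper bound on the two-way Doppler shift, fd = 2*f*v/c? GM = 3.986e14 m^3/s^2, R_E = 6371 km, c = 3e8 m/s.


r = 7.079054e+06 m
v = sqrt(mu/r) = 7503.7963 m/s (worst-case radial velocity)
f = 27.87 GHz = 2.787e+10 Hz
fd = 2*f*v/c = 2*2.787e+10*7503.7963/3.0e+08
fd = 1.3942053e+06 Hz

1.3942e+06 Hz


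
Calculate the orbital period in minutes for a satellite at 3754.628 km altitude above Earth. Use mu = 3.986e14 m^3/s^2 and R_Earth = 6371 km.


r = 10125.6280 km = 1.0125628e+07 m
T = 2*pi*sqrt(r^3/mu) = 2*pi*sqrt(1.0381639e+21 / 3.986e14)
T = 10140.1452 s = 169.0024 min

169.0024 minutes


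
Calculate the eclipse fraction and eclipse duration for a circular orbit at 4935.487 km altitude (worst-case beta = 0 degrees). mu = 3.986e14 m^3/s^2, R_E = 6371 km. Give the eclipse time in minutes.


r = 11306.4870 km
T = 199.4121 min
Eclipse fraction = arcsin(R_E/r)/pi = arcsin(6371.0000/11306.4870)/pi
= arcsin(0.5634818)/pi = 0.1905385
Eclipse duration = 0.1905385 * 199.4121 = 37.9957 min

37.9957 minutes


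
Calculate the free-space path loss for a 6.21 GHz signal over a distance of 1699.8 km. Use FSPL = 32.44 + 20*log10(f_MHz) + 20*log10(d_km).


f = 6.21 GHz = 6210.0000 MHz
d = 1699.8 km
FSPL = 32.44 + 20*log10(6210.0000) + 20*log10(1699.8)
FSPL = 32.44 + 75.8618 + 64.6080
FSPL = 172.9098 dB

172.9098 dB


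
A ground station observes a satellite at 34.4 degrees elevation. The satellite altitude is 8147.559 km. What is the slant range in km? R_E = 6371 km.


h = 8147.559 km, el = 34.4 deg
d = -R_E*sin(el) + sqrt((R_E*sin(el))^2 + 2*R_E*h + h^2)
d = -6371.0000*sin(0.6003933) + sqrt((6371.0000*0.564967)^2 + 2*6371.0000*8147.559 + 8147.559^2)
d = 9934.0585 km

9934.0585 km


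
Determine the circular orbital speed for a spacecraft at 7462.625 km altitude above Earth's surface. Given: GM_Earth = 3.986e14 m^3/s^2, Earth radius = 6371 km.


r = R_E + alt = 6371.0 + 7462.625 = 13833.6250 km = 1.3833625e+07 m
v = sqrt(mu/r) = sqrt(3.986e14 / 1.3833625e+07) = 5367.8534 m/s = 5.3679 km/s

5.3679 km/s


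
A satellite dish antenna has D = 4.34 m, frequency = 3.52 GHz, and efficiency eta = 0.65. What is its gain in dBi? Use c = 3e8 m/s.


lambda = c/f = 3e8 / 3.52e+09 = 0.08522727 m
G = eta*(pi*D/lambda)^2 = 0.65*(pi*4.34/0.08522727)^2
G = 16635.4816 (linear)
G = 10*log10(16635.4816) = 42.2104 dBi

42.2104 dBi


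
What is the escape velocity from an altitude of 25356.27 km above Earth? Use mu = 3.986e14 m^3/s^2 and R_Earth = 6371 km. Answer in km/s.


r = 6371.0 + 25356.27 = 31727.2700 km = 3.172727e+07 m
v_esc = sqrt(2*mu/r) = sqrt(2*3.986e14 / 3.172727e+07)
v_esc = 5012.6490 m/s = 5.0126 km/s

5.0126 km/s


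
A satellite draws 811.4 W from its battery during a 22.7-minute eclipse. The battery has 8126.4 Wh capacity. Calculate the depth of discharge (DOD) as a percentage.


E_used = P * t / 60 = 811.4 * 22.7 / 60 = 306.9797 Wh
DOD = E_used / E_total * 100 = 306.9797 / 8126.4 * 100
DOD = 3.7776 %

3.7776 %


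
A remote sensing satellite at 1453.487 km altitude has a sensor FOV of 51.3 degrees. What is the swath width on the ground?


FOV = 51.3 deg = 0.8953539 rad
swath = 2 * alt * tan(FOV/2) = 2 * 1453.487 * tan(0.447677)
swath = 2 * 1453.487 * 0.4801932
swath = 1395.9090 km

1395.9090 km


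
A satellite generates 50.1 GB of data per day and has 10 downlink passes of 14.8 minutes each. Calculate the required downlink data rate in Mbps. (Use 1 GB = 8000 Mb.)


total contact time = 10 * 14.8 * 60 = 8880.0000 s
data = 50.1 GB = 400800.0000 Mb
rate = 400800.0000 / 8880.0000 = 45.1351 Mbps

45.1351 Mbps


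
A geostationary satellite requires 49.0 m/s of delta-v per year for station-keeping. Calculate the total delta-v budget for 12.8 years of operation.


dV = rate * years = 49.0 * 12.8
dV = 627.2000 m/s

627.2000 m/s


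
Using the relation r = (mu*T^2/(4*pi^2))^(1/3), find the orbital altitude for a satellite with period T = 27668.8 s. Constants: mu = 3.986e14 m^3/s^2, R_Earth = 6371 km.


T = 27668.8 s
r = (mu*T^2/(4*pi^2))^(1/3) = (3.986e14 * 27668.8^2 / (4*pi^2))^(1/3)
r = 1.9772097e+07 m = 19772.0971 km
alt = r - R_E = 19772.0971 - 6371 = 13401.0971 km

13401.0971 km


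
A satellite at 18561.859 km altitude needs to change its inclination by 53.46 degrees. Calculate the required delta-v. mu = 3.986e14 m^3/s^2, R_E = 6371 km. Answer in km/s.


r = 24932.8590 km = 2.4932859e+07 m
V = sqrt(mu/r) = 3998.3666 m/s
di = 53.46 deg = 0.933053 rad
dV = 2*V*sin(di/2) = 2*3998.3666*sin(0.4665265)
dV = 3596.8242 m/s = 3.5968 km/s

3.5968 km/s


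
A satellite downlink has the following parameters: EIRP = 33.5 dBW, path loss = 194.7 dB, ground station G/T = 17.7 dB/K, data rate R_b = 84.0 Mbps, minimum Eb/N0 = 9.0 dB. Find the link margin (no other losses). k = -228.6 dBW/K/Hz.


C/N0 = EIRP - FSPL + G/T - k = 33.5 - 194.7 + 17.7 - (-228.6)
C/N0 = 85.1000 dB-Hz
R_b = 84.0 Mbps = 8.4e+07 bps -> 10*log10(R_b) = 79.2428 dB-Hz
Eb/N0 = C/N0 - 10*log10(R_b) = 85.1000 - 79.2428 = 5.8572 dB
Margin = Eb/N0 - Eb/N0_req = 5.8572 - 9.0 = -3.1428 dB (negative margin: link does not close)

-3.1428 dB


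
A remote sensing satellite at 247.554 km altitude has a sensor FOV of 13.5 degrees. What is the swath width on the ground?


FOV = 13.5 deg = 0.2356194 rad
swath = 2 * alt * tan(FOV/2) = 2 * 247.554 * tan(0.1178097)
swath = 2 * 247.554 * 0.1183578
swath = 58.5999 km

58.5999 km


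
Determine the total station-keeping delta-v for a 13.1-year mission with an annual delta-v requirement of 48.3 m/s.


dV = rate * years = 48.3 * 13.1
dV = 632.7300 m/s

632.7300 m/s


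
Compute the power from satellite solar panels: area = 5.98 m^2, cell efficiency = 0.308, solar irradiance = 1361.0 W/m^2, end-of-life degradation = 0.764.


P = area * eta * S * degradation
P = 5.98 * 0.308 * 1361.0 * 0.764
P = 1915.1526 W

1915.1526 W


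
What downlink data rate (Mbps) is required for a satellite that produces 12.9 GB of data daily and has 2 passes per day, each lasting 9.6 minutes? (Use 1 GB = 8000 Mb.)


total contact time = 2 * 9.6 * 60 = 1152.0000 s
data = 12.9 GB = 103200.0000 Mb
rate = 103200.0000 / 1152.0000 = 89.5833 Mbps

89.5833 Mbps


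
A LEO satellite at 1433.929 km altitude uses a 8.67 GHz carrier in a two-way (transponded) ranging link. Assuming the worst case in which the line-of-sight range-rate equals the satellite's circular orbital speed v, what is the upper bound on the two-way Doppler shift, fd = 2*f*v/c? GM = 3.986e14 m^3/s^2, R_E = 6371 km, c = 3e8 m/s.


r = 7.804929e+06 m
v = sqrt(mu/r) = 7146.3481 m/s (worst-case radial velocity)
f = 8.67 GHz = 8.67e+09 Hz
fd = 2*f*v/c = 2*8.67e+09*7146.3481/3.0e+08
fd = 413058.9220 Hz

413058.9220 Hz


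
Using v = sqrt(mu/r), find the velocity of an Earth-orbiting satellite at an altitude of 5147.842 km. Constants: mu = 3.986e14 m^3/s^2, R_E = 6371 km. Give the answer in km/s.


r = R_E + alt = 6371.0 + 5147.842 = 11518.8420 km = 1.1518842e+07 m
v = sqrt(mu/r) = sqrt(3.986e14 / 1.1518842e+07) = 5882.5312 m/s = 5.8825 km/s

5.8825 km/s


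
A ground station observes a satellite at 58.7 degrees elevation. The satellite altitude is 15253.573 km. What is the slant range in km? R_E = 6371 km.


h = 15253.573 km, el = 58.7 deg
d = -R_E*sin(el) + sqrt((R_E*sin(el))^2 + 2*R_E*h + h^2)
d = -6371.0000*sin(1.0245) + sqrt((6371.0000*0.8544588)^2 + 2*6371.0000*15253.573 + 15253.573^2)
d = 15926.0114 km

15926.0114 km


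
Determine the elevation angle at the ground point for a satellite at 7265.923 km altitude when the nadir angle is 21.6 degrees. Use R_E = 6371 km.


r = R_E + alt = 13636.9230 km
Law of sines in the satellite / Earth-center / ground-point triangle:
  sin(nadir)/R_E = sin(90 + el)/r  =>  cos(el) = (r/R_E)*sin(nadir)
cos(el) = (13636.9230 / 6371.0000) * sin(21.6 deg) = 0.7879589
el = arccos(0.7879589) = 38.0048 deg
(Earth-central angle = 90 - nadir - el = 30.3952 deg)

38.0048 degrees


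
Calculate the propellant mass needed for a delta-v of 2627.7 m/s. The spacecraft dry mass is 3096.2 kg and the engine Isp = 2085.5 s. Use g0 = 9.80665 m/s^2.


ve = Isp * g0 = 2085.5 * 9.80665 = 20451.768575 m/s
mass ratio = exp(dv/ve) = exp(2627.7/20451.768575) = 1.13710184
m_prop = m_dry * (mr - 1) = 3096.2 * (1.13710184 - 1)
m_prop = 424.4947 kg

424.4947 kg


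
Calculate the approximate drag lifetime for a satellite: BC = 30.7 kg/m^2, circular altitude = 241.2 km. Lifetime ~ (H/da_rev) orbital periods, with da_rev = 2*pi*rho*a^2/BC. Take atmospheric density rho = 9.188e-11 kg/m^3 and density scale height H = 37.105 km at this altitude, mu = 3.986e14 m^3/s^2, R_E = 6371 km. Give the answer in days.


a = R_E + alt = 6612.2000 km = 6.6122e+06 m
da_rev = 2*pi*rho*a^2/BC = 2*pi*9.188e-11*(6.6122e+06)^2/30.7 = 822.156400 m per revolution
N = H/da_rev = 37105.0000 m / 822.156400 m = 45.1313 revolutions
P = 2*pi*sqrt(a^3/mu) = 5350.9414 s
lifetime = N*P = 45.1313 * 5350.9414 = 241495.0243 s = 2.7951 days

2.7951 days


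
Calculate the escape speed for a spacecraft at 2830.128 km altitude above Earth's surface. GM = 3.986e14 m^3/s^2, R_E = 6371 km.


r = 6371.0 + 2830.128 = 9201.1280 km = 9.201128e+06 m
v_esc = sqrt(2*mu/r) = sqrt(2*3.986e14 / 9.201128e+06)
v_esc = 9308.1443 m/s = 9.3081 km/s

9.3081 km/s


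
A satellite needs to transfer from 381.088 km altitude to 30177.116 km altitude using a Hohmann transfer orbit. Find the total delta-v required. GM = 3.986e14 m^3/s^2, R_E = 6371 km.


r1 = 6752.0880 km = 6.752088e+06 m
r2 = 36548.1160 km = 3.6548116e+07 m
dv1 = sqrt(mu/r1)*(sqrt(2*r2/(r1+r2)) - 1) = 2299.4623 m/s
dv2 = sqrt(mu/r2)*(1 - sqrt(2*r1/(r1+r2))) = 1458.1762 m/s
total dv = |dv1| + |dv2| = 2299.4623 + 1458.1762 = 3757.6385 m/s = 3.7576 km/s

3.7576 km/s


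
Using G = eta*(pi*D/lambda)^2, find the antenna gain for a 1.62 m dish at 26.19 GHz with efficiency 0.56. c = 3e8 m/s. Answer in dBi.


lambda = c/f = 3e8 / 2.619e+10 = 0.01145475 m
G = eta*(pi*D/lambda)^2 = 0.56*(pi*1.62/0.01145475)^2
G = 110546.8288 (linear)
G = 10*log10(110546.8288) = 50.4355 dBi

50.4355 dBi


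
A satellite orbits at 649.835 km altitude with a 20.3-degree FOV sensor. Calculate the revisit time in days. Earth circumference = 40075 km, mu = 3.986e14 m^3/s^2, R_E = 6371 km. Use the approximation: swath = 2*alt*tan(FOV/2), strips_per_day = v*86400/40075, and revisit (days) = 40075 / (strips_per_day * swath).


swath = 2*649.835*tan(0.1771509) = 232.6768 km
v = sqrt(mu/r) = 7534.8440 m/s = 7.5348 km/s
strips/day = v*86400/40075 = 7.5348*86400/40075 = 16.2448
coverage/day = strips * swath = 16.2448 * 232.6768 = 3779.7895 km
revisit = 40075 / 3779.7895 = 10.6024 days

10.6024 days


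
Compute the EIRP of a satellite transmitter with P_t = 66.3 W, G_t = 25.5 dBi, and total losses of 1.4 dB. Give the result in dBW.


Pt = 66.3 W = 18.2151 dBW
EIRP = Pt_dBW + Gt - losses = 18.2151 + 25.5 - 1.4 = 42.3151 dBW

42.3151 dBW


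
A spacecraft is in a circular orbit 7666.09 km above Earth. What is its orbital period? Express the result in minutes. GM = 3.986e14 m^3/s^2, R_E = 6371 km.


r = 14037.0900 km = 1.403709e+07 m
T = 2*pi*sqrt(r^3/mu) = 2*pi*sqrt(2.7658667e+21 / 3.986e14)
T = 16551.0994 s = 275.8517 min

275.8517 minutes


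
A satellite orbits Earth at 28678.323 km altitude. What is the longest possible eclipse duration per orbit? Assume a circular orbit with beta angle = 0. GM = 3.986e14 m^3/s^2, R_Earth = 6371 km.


r = 35049.3230 km
T = 1088.3772 min
Eclipse fraction = arcsin(R_E/r)/pi = arcsin(6371.0000/35049.3230)/pi
= arcsin(0.1817724)/pi = 0.05818342
Eclipse duration = 0.05818342 * 1088.3772 = 63.3255 min

63.3255 minutes


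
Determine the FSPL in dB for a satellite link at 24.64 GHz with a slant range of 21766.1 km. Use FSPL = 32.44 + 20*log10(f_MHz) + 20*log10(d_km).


f = 24.64 GHz = 24640.0000 MHz
d = 21766.1 km
FSPL = 32.44 + 20*log10(24640.0000) + 20*log10(21766.1)
FSPL = 32.44 + 87.8328 + 86.7556
FSPL = 207.0284 dB

207.0284 dB


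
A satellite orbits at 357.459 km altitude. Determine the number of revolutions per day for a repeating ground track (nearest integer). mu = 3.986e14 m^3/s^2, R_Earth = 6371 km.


r = 6.728459e+06 m
T = 2*pi*sqrt(r^3/mu) = 5492.6843 s = 91.5447 min
revs/day = 1440 / 91.5447 = 15.7300
Rounded: 16 revolutions per day

16 revolutions per day


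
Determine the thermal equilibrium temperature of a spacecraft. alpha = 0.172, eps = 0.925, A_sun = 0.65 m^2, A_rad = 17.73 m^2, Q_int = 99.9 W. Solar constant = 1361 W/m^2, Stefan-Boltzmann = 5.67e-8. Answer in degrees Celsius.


Numerator = alpha*S*A_sun + Q_int = 0.172*1361*0.65 + 99.9 = 252.0598 W
Denominator = eps*sigma*A_rad = 0.925*5.67e-8*17.73 = 9.2989418e-07 W/K^4
T^4 = 2.7106289e+08 K^4
T = 128.3121 K = -144.8379 C

-144.8379 degrees Celsius


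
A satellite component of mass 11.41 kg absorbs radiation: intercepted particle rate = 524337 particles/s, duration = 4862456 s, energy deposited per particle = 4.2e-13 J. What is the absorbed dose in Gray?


Total energy deposited = rate * time * E_per
  = 524337 * 4862456 * 4.2e-13 = 1.0708 J
Dose = E_total / mass = 1.0708 / 11.41
Dose = 0.09384904 Gy

0.0938 Gy


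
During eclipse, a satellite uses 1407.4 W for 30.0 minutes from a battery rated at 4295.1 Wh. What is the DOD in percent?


E_used = P * t / 60 = 1407.4 * 30.0 / 60 = 703.7000 Wh
DOD = E_used / E_total * 100 = 703.7000 / 4295.1 * 100
DOD = 16.3838 %

16.3838 %


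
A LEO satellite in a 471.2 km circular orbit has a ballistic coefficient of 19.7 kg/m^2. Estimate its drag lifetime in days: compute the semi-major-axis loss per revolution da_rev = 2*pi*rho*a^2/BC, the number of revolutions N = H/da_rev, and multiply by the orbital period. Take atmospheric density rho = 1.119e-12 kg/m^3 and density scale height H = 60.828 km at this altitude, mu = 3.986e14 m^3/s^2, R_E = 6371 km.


a = R_E + alt = 6842.2000 km = 6.8422e+06 m
da_rev = 2*pi*rho*a^2/BC = 2*pi*1.119e-12*(6.8422e+06)^2/19.7 = 16.708415 m per revolution
N = H/da_rev = 60828.0000 m / 16.708415 m = 3640.5607 revolutions
P = 2*pi*sqrt(a^3/mu) = 5632.5476 s
lifetime = N*P = 3640.5607 * 5632.5476 = 2.0505631e+07 s = 237.3337 days

237.3337 days


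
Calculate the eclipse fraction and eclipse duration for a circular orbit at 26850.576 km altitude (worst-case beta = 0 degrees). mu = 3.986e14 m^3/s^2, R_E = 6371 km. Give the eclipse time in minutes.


r = 33221.5760 km
T = 1004.3621 min
Eclipse fraction = arcsin(R_E/r)/pi = arcsin(6371.0000/33221.5760)/pi
= arcsin(0.191773)/pi = 0.06142372
Eclipse duration = 0.06142372 * 1004.3621 = 61.6917 min

61.6917 minutes


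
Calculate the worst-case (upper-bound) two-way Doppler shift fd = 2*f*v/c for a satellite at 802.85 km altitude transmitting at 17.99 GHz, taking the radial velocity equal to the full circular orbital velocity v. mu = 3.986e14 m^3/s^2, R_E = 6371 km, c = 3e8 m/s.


r = 7.17385e+06 m
v = sqrt(mu/r) = 7454.0534 m/s (worst-case radial velocity)
f = 17.99 GHz = 1.799e+10 Hz
fd = 2*f*v/c = 2*1.799e+10*7454.0534/3.0e+08
fd = 893989.4746 Hz

893989.4746 Hz


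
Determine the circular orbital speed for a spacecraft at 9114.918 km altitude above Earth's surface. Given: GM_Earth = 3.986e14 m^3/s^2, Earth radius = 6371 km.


r = R_E + alt = 6371.0 + 9114.918 = 15485.9180 km = 1.5485918e+07 m
v = sqrt(mu/r) = sqrt(3.986e14 / 1.5485918e+07) = 5073.4124 m/s = 5.0734 km/s

5.0734 km/s


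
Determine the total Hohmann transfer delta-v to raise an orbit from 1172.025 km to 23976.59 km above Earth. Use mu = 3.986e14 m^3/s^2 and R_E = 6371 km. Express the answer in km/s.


r1 = 7543.0250 km = 7.543025e+06 m
r2 = 30347.5900 km = 3.034759e+07 m
dv1 = sqrt(mu/r1)*(sqrt(2*r2/(r1+r2)) - 1) = 1931.0544 m/s
dv2 = sqrt(mu/r2)*(1 - sqrt(2*r1/(r1+r2))) = 1337.3516 m/s
total dv = |dv1| + |dv2| = 1931.0544 + 1337.3516 = 3268.4059 m/s = 3.2684 km/s

3.2684 km/s


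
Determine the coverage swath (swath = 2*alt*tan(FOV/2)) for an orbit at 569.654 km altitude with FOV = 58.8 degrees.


FOV = 58.8 deg = 1.0263 rad
swath = 2 * alt * tan(FOV/2) = 2 * 569.654 * tan(0.5131268)
swath = 2 * 569.654 * 0.563471
swath = 641.9671 km

641.9671 km


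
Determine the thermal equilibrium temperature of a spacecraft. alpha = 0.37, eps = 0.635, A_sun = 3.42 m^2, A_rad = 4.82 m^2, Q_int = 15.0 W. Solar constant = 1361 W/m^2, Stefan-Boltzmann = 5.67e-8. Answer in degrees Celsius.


Numerator = alpha*S*A_sun + Q_int = 0.37*1361*3.42 + 15.0 = 1737.2094 W
Denominator = eps*sigma*A_rad = 0.635*5.67e-8*4.82 = 1.7354169e-07 W/K^4
T^4 = 1.0010329e+10 K^4
T = 316.3094 K = 43.1594 C

43.1594 degrees Celsius
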